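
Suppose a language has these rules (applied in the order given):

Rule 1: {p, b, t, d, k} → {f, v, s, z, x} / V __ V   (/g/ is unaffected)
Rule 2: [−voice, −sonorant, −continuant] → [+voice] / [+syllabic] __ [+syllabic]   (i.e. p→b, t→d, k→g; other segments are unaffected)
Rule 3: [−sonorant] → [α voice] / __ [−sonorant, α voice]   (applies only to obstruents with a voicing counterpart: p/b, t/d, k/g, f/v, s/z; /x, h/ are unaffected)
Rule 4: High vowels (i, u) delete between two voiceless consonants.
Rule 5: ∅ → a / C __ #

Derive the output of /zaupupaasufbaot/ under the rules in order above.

zauffaasuvbaota

Rule 1 (intervocalic spirantization): /p/ is a stop between vowels /u/ and /u/, so it spirantizes to the fricative [f]. /p/ is a stop between vowels /u/ and /a/, so it spirantizes to the fricative [f]. /zaupupaasufbaot/ → zaufufaasufbaot.
Rule 2 (intervocalic voicing): no segment meets the environment; /zaufufaasufbaot/ is unchanged.
Rule 3 (regressive voicing assimilation): /f/ precedes the voiced obstruent /b/, so it voices to [v] by assimilation. /zaufufaasufbaot/ → zaufufaasuvbaot.
Rule 4 (high vowel syncope): /u/ is a high vowel flanked by voiceless consonants /f/ and /f/, so it deletes. /zaufufaasuvbaot/ → zauffaasuvbaot.
Rule 5 (final a-epenthesis): the form ends in the consonant /t/, so [a] is inserted word-finally. /zauffaasuvbaot/ → zauffaasuvbaota.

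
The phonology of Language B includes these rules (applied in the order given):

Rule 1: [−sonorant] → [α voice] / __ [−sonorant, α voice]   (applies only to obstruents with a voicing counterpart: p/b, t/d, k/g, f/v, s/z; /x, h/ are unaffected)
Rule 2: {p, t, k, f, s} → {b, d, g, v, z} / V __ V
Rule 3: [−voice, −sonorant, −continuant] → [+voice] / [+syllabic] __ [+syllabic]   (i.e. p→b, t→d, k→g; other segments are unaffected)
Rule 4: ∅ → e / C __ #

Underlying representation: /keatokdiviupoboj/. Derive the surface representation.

Rule 1 (regressive voicing assimilation): /k/ precedes the voiced obstruent /d/, so it voices to [g] by assimilation. /keatokdiviupoboj/ → keatogdiviupoboj.
Rule 2 (intervocalic voicing): /t/ is a voiceless obstruent between vowels /a/ and /o/, so it voices to [d]. /p/ is a voiceless obstruent between vowels /u/ and /o/, so it voices to [b]. /keatogdiviupoboj/ → keadogdiviuboboj.
Rule 3 (intervocalic voicing): no segment meets the environment; /keadogdiviuboboj/ is unchanged.
Rule 4 (final e-epenthesis): the form ends in the consonant /j/, so [e] is inserted word-finally. /keadogdiviuboboj/ → keadogdiviuboboje.

keadogdiviuboboje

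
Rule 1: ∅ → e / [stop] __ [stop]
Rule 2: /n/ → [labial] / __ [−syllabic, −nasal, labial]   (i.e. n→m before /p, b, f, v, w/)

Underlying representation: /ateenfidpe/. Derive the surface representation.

ateemfidepe

Rule 1 (stop-cluster e-epenthesis): /d/ and /p/ form a stop–stop cluster, so [e] is inserted between them. /ateenfidpe/ → ateenfidepe.
Rule 2 (nasal place assimilation): /n/ precedes the labial consonant /f/, so it assimilates in place to [m]. /ateenfidepe/ → ateemfidepe.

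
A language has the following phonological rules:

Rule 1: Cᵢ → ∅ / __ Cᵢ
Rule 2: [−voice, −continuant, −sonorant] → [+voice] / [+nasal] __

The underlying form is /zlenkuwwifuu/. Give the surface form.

zlenguwifuu

Rule 1 (degemination): /ww/ is a geminate; the first /w/ deletes. /zlenkuwwifuu/ → zlenkuwifuu.
Rule 2 (post-nasal voicing): /k/ is a voiceless stop immediately after the nasal /n/, so it voices to [g]. /zlenkuwifuu/ → zlenguwifuu.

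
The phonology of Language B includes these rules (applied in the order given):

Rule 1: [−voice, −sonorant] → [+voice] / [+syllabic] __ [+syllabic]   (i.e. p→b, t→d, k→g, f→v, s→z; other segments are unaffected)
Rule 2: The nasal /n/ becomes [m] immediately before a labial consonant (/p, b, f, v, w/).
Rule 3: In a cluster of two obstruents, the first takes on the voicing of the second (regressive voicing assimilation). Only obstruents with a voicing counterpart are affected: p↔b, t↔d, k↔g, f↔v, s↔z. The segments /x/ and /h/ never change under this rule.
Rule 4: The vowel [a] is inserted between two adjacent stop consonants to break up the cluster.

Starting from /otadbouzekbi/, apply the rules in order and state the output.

Rule 1 (intervocalic voicing): /t/ is a voiceless obstruent between vowels /o/ and /a/, so it voices to [d]. /otadbouzekbi/ → odadbouzekbi.
Rule 2 (nasal place assimilation): no segment meets the environment; /odadbouzekbi/ is unchanged.
Rule 3 (regressive voicing assimilation): /k/ precedes the voiced obstruent /b/, so it voices to [g] by assimilation. /odadbouzekbi/ → odadbouzegbi.
Rule 4 (stop-cluster a-epenthesis): /d/ and /b/ form a stop–stop cluster, so [a] is inserted between them. /g/ and /b/ form a stop–stop cluster, so [a] is inserted between them. /odadbouzegbi/ → odadabouzegabi.

odadabouzegabi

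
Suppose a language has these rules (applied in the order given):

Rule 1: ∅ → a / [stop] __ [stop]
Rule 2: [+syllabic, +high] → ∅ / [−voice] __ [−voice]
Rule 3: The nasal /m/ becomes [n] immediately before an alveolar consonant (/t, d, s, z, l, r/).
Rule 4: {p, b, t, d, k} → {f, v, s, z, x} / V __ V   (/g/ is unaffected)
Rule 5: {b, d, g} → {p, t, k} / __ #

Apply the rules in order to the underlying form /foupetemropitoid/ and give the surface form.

Rule 1 (stop-cluster a-epenthesis): no segment meets the environment; /foupetemropitoid/ is unchanged.
Rule 2 (high vowel syncope): /i/ is a high vowel flanked by voiceless consonants /p/ and /t/, so it deletes. /foupetemropitoid/ → foupetemroptoid.
Rule 3 (nasal place assimilation): /m/ precedes the alveolar consonant /r/, so it assimilates in place to [n]. /foupetemroptoid/ → foupetenroptoid.
Rule 4 (intervocalic spirantization): /p/ is a stop between vowels /u/ and /e/, so it spirantizes to the fricative [f]. /t/ is a stop between vowels /e/ and /e/, so it spirantizes to the fricative [s]. /foupetenroptoid/ → foufesenroptoid.
Rule 5 (final devoicing): /d/ is a voiced stop in word-final position, so it devoices to [t]. /foufesenroptoid/ → foufesenroptoit.

foufesenroptoit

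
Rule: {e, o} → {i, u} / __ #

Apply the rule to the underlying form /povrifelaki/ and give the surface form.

No segment of /povrifelaki/ meets the structural description of the rule, so the form surfaces unchanged.

povrifelaki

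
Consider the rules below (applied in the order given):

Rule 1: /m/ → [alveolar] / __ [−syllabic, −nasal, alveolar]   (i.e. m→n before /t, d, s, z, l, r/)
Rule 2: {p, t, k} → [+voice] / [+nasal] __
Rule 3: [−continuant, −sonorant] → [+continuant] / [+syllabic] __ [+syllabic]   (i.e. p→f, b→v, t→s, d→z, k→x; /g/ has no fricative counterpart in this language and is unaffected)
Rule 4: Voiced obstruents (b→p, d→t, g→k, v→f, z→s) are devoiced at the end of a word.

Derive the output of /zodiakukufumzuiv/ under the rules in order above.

Rule 1 (nasal place assimilation): /m/ precedes the alveolar consonant /z/, so it assimilates in place to [n]. /zodiakukufumzuiv/ → zodiakukufunzuiv.
Rule 2 (post-nasal voicing): no segment meets the environment; /zodiakukufunzuiv/ is unchanged.
Rule 3 (intervocalic spirantization): /d/ is a stop between vowels /o/ and /i/, so it spirantizes to the fricative [z]. /k/ is a stop between vowels /a/ and /u/, so it spirantizes to the fricative [x]. /k/ is a stop between vowels /u/ and /u/, so it spirantizes to the fricative [x]. /zodiakukufunzuiv/ → zoziaxuxufunzuiv.
Rule 4 (final devoicing): /v/ is a voiced obstruent in word-final position, so it devoices to [f]. /zoziaxuxufunzuiv/ → zoziaxuxufunzuif.

zoziaxuxufunzuif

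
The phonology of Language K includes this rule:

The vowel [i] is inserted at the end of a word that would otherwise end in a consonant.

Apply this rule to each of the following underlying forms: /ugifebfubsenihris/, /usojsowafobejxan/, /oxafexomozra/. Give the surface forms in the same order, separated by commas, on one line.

ugifebfubsenihrisi, usojsowafobejxani, oxafexomozra

/ugifebfubsenihris/: the form ends in the consonant /s/, so [i] is inserted word-finally. → [ugifebfubsenihrisi].
/usojsowafobejxan/: the form ends in the consonant /n/, so [i] is inserted word-finally. → [usojsowafobejxani].
/oxafexomozra/: the rule's environment is not met; surfaces unchanged as [oxafexomozra].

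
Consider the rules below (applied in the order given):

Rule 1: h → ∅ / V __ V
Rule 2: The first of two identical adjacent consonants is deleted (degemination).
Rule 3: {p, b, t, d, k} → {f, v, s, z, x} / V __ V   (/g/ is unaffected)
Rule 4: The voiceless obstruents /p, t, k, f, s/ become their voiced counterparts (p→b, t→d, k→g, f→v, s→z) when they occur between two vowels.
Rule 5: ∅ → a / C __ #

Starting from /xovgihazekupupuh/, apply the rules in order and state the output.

Rule 1 (intervocalic h-deletion): /h/ occurs between vowels /i/ and /a/, so it deletes. /xovgihazekupupuh/ → xovgiazekupupuh.
Rule 2 (degemination): no segment meets the environment; /xovgiazekupupuh/ is unchanged.
Rule 3 (intervocalic spirantization): /k/ is a stop between vowels /e/ and /u/, so it spirantizes to the fricative [x]. /p/ is a stop between vowels /u/ and /u/, so it spirantizes to the fricative [f]. /p/ is a stop between vowels /u/ and /u/, so it spirantizes to the fricative [f]. /xovgiazekupupuh/ → xovgiazexufufuh.
Rule 4 (intervocalic voicing): /f/ is a voiceless obstruent between vowels /u/ and /u/, so it voices to [v]. /f/ is a voiceless obstruent between vowels /u/ and /u/, so it voices to [v]. /xovgiazexufufuh/ → xovgiazexuvuvuh.
Rule 5 (final a-epenthesis): the form ends in the consonant /h/, so [a] is inserted word-finally. /xovgiazexuvuvuh/ → xovgiazexuvuvuha.

xovgiazexuvuvuha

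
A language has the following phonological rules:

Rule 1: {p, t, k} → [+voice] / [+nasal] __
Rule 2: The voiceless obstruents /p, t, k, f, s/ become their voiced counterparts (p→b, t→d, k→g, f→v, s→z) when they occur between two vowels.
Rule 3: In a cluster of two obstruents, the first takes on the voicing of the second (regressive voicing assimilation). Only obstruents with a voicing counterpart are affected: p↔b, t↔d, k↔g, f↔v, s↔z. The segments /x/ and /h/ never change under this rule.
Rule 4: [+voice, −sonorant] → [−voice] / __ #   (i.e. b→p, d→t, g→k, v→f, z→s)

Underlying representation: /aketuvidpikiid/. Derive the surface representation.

ageduvitpigiit

Rule 1 (post-nasal voicing): no segment meets the environment; /aketuvidpikiid/ is unchanged.
Rule 2 (intervocalic voicing): /k/ is a voiceless obstruent between vowels /a/ and /e/, so it voices to [g]. /t/ is a voiceless obstruent between vowels /e/ and /u/, so it voices to [d]. /k/ is a voiceless obstruent between vowels /i/ and /i/, so it voices to [g]. /aketuvidpikiid/ → ageduvidpigiid.
Rule 3 (regressive voicing assimilation): /d/ precedes the voiceless obstruent /p/, so it devoices to [t] by assimilation. /ageduvidpigiid/ → ageduvitpigiid.
Rule 4 (final devoicing): /d/ is a voiced obstruent in word-final position, so it devoices to [t]. /ageduvitpigiid/ → ageduvitpigiit.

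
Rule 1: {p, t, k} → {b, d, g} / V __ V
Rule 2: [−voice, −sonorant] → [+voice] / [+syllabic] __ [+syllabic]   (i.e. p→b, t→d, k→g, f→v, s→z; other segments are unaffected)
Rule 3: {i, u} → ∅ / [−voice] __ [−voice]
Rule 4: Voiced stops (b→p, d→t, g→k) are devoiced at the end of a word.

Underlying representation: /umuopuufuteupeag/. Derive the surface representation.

umuobuuvudeubeak

Rule 1 (intervocalic voicing): /p/ is a voiceless stop between vowels /o/ and /u/, so it voices to [b]. /t/ is a voiceless stop between vowels /u/ and /e/, so it voices to [d]. /p/ is a voiceless stop between vowels /u/ and /e/, so it voices to [b]. /umuopuufuteupeag/ → umuobuufudeubeag.
Rule 2 (intervocalic voicing): /f/ is a voiceless obstruent between vowels /u/ and /u/, so it voices to [v]. /umuobuufudeubeag/ → umuobuuvudeubeag.
Rule 3 (high vowel syncope): no segment meets the environment; /umuobuuvudeubeag/ is unchanged.
Rule 4 (final devoicing): /g/ is a voiced stop in word-final position, so it devoices to [k]. /umuobuuvudeubeag/ → umuobuuvudeubeak.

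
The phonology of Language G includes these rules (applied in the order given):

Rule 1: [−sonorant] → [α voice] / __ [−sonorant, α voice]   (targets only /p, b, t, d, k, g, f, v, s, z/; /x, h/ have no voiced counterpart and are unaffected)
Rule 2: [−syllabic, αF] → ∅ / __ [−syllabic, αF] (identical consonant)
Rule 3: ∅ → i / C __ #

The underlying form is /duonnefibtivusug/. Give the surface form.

duonefiptivusugi

Rule 1 (regressive voicing assimilation): /b/ precedes the voiceless obstruent /t/, so it devoices to [p] by assimilation. /duonnefibtivusug/ → duonnefiptivusug.
Rule 2 (degemination): /nn/ is a geminate; the first /n/ deletes. /duonnefiptivusug/ → duonefiptivusug.
Rule 3 (final i-epenthesis): the form ends in the consonant /g/, so [i] is inserted word-finally. /duonefiptivusug/ → duonefiptivusugi.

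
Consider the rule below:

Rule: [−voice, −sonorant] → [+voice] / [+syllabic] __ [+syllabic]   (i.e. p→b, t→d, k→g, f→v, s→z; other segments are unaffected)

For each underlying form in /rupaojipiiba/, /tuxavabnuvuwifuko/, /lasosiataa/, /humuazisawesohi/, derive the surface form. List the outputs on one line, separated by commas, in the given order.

/rupaojipiiba/: /p/ is a voiceless obstruent between vowels /u/ and /a/, so it voices to [b]. /p/ is a voiceless obstruent between vowels /i/ and /i/, so it voices to [b]. → [rubaojibiiba].
/tuxavabnuvuwifuko/: /f/ is a voiceless obstruent between vowels /i/ and /u/, so it voices to [v]. /k/ is a voiceless obstruent between vowels /u/ and /o/, so it voices to [g]. → [tuxavabnuvuwivugo].
/lasosiataa/: /s/ is a voiceless obstruent between vowels /a/ and /o/, so it voices to [z]. /s/ is a voiceless obstruent between vowels /o/ and /i/, so it voices to [z]. /t/ is a voiceless obstruent between vowels /a/ and /a/, so it voices to [d]. → [lazoziadaa].
/humuazisawesohi/: /s/ is a voiceless obstruent between vowels /i/ and /a/, so it voices to [z]. /s/ is a voiceless obstruent between vowels /e/ and /o/, so it voices to [z]. → [humuazizawezohi].

rubaojibiiba, tuxavabnuvuwivugo, lazoziadaa, humuazizawezohi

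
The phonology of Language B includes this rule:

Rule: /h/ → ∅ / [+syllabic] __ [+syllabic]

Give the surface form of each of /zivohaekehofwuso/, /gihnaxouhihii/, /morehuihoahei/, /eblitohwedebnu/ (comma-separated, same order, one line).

/zivohaekehofwuso/: /h/ occurs between vowels /o/ and /a/, so it deletes. /h/ occurs between vowels /e/ and /o/, so it deletes. → [zivoaekeofwuso].
/gihnaxouhihii/: /h/ occurs between vowels /u/ and /i/, so it deletes. /h/ occurs between vowels /i/ and /i/, so it deletes. → [gihnaxouiii].
/morehuihoahei/: /h/ occurs between vowels /e/ and /u/, so it deletes. /h/ occurs between vowels /i/ and /o/, so it deletes. /h/ occurs between vowels /a/ and /e/, so it deletes. → [moreuioaei].
/eblitohwedebnu/: the rule's environment is not met; surfaces unchanged as [eblitohwedebnu].

zivoaekeofwuso, gihnaxouiii, moreuioaei, eblitohwedebnu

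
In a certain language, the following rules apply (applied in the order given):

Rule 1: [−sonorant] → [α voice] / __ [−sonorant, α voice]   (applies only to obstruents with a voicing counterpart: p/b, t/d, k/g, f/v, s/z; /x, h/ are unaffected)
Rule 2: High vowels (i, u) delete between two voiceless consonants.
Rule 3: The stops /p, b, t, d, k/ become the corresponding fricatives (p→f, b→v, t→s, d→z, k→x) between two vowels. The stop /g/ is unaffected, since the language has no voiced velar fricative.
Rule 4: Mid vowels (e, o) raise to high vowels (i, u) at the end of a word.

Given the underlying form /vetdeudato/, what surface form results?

Rule 1 (regressive voicing assimilation): /t/ precedes the voiced obstruent /d/, so it voices to [d] by assimilation. /vetdeudato/ → veddeudato.
Rule 2 (high vowel syncope): no segment meets the environment; /veddeudato/ is unchanged.
Rule 3 (intervocalic spirantization): /d/ is a stop between vowels /u/ and /a/, so it spirantizes to the fricative [z]. /t/ is a stop between vowels /a/ and /o/, so it spirantizes to the fricative [s]. /veddeudato/ → veddeuzaso.
Rule 4 (final vowel raising): /o/ is a mid vowel in word-final position, so it raises to [u]. /veddeuzaso/ → veddeuzasu.

veddeuzasu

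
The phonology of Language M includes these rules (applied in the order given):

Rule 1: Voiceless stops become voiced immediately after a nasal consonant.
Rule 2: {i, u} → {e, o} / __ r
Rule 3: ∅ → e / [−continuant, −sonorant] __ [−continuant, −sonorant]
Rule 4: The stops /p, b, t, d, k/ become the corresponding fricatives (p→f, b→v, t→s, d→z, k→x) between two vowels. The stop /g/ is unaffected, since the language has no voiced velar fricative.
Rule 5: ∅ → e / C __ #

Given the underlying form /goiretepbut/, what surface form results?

Rule 1 (post-nasal voicing): no segment meets the environment; /goiretepbut/ is unchanged.
Rule 2 (pre-rhotic lowering): /i/ is a high vowel immediately before /r/, so it lowers to [e]. /goiretepbut/ → goeretepbut.
Rule 3 (stop-cluster e-epenthesis): /p/ and /b/ form a stop–stop cluster, so [e] is inserted between them. /goeretepbut/ → goeretepebut.
Rule 4 (intervocalic spirantization): /t/ is a stop between vowels /e/ and /e/, so it spirantizes to the fricative [s]. /p/ is a stop between vowels /e/ and /e/, so it spirantizes to the fricative [f]. /b/ is a stop between vowels /e/ and /u/, so it spirantizes to the fricative [v]. /goeretepebut/ → goeresefevut.
Rule 5 (final e-epenthesis): the form ends in the consonant /t/, so [e] is inserted word-finally. /goeresefevut/ → goeresefevute.

goeresefevute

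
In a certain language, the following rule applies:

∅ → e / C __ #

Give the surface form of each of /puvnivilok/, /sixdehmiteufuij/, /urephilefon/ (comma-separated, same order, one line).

/puvnivilok/: the form ends in the consonant /k/, so [e] is inserted word-finally. → [puvniviloke].
/sixdehmiteufuij/: the form ends in the consonant /j/, so [e] is inserted word-finally. → [sixdehmiteufuije].
/urephilefon/: the form ends in the consonant /n/, so [e] is inserted word-finally. → [urephilefone].

puvniviloke, sixdehmiteufuije, urephilefone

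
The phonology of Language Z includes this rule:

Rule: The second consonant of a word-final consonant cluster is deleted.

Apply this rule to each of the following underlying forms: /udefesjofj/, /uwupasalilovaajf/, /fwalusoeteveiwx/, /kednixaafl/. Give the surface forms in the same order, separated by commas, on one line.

udefesjof, uwupasalilovaaj, fwalusoeteveiw, kednixaaf

/udefesjofj/: /j/ is the second consonant of a word-final cluster /fj/, so it deletes. → [udefesjof].
/uwupasalilovaajf/: /f/ is the second consonant of a word-final cluster /jf/, so it deletes. → [uwupasalilovaaj].
/fwalusoeteveiwx/: /x/ is the second consonant of a word-final cluster /wx/, so it deletes. → [fwalusoeteveiw].
/kednixaafl/: /l/ is the second consonant of a word-final cluster /fl/, so it deletes. → [kednixaaf].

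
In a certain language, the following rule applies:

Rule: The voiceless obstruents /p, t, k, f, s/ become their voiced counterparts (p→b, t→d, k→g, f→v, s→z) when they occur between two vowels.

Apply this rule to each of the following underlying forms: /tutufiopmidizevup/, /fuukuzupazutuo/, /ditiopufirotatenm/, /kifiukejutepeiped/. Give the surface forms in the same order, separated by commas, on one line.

/tutufiopmidizevup/: /t/ is a voiceless obstruent between vowels /u/ and /u/, so it voices to [d]. /f/ is a voiceless obstruent between vowels /u/ and /i/, so it voices to [v]. → [tuduviopmidizevup].
/fuukuzupazutuo/: /k/ is a voiceless obstruent between vowels /u/ and /u/, so it voices to [g]. /p/ is a voiceless obstruent between vowels /u/ and /a/, so it voices to [b]. /t/ is a voiceless obstruent between vowels /u/ and /u/, so it voices to [d]. → [fuuguzubazuduo].
/ditiopufirotatenm/: /t/ is a voiceless obstruent between vowels /i/ and /i/, so it voices to [d]. /p/ is a voiceless obstruent between vowels /o/ and /u/, so it voices to [b]. /f/ is a voiceless obstruent between vowels /u/ and /i/, so it voices to [v]. /t/ is a voiceless obstruent between vowels /o/ and /a/, so it voices to [d]. /t/ is a voiceless obstruent between vowels /a/ and /e/, so it voices to [d]. → [didiobuvirodadenm].
/kifiukejutepeiped/: /f/ is a voiceless obstruent between vowels /i/ and /i/, so it voices to [v]. /k/ is a voiceless obstruent between vowels /u/ and /e/, so it voices to [g]. /t/ is a voiceless obstruent between vowels /u/ and /e/, so it voices to [d]. /p/ is a voiceless obstruent between vowels /e/ and /e/, so it voices to [b]. /p/ is a voiceless obstruent between vowels /i/ and /e/, so it voices to [b]. → [kiviugejudebeibed].

tuduviopmidizevup, fuuguzubazuduo, didiobuvirodadenm, kiviugejudebeibed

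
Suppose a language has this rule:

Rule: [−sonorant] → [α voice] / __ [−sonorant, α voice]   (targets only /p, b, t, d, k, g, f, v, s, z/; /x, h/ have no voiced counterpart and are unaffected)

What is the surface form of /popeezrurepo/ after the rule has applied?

popeezrurepo

No segment of /popeezrurepo/ meets the structural description of the rule, so the form surfaces unchanged.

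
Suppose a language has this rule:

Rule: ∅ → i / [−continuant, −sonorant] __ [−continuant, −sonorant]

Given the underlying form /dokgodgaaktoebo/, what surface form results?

dokigodigaakitoebo

/k/ and /g/ form a stop–stop cluster, so [i] is inserted between them.
/d/ and /g/ form a stop–stop cluster, so [i] is inserted between them.
/k/ and /t/ form a stop–stop cluster, so [i] is inserted between them.
Surface form: [dokigodigaakitoebo].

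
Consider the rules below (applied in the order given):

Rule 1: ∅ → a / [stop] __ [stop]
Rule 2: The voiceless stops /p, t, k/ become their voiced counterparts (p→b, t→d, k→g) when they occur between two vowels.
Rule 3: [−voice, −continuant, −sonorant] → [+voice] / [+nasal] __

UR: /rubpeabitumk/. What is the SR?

Rule 1 (stop-cluster a-epenthesis): /b/ and /p/ form a stop–stop cluster, so [a] is inserted between them. /rubpeabitumk/ → rubapeabitumk.
Rule 2 (intervocalic voicing): /p/ is a voiceless stop between vowels /a/ and /e/, so it voices to [b]. /t/ is a voiceless stop between vowels /i/ and /u/, so it voices to [d]. /rubapeabitumk/ → rubabeabidumk.
Rule 3 (post-nasal voicing): /k/ is a voiceless stop immediately after the nasal /m/, so it voices to [g]. /rubabeabidumk/ → rubabeabidumg.

rubabeabidumg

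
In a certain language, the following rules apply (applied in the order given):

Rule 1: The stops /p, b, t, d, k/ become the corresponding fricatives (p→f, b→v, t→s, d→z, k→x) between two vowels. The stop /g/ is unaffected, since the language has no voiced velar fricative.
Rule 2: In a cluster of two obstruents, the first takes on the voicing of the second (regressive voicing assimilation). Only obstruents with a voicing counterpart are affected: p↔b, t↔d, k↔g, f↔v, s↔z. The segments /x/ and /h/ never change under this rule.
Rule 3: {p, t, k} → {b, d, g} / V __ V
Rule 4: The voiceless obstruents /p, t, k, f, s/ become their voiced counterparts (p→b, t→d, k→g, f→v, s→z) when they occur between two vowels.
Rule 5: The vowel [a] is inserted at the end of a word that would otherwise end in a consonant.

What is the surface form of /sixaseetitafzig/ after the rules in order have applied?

sixazeezizavziga

Rule 1 (intervocalic spirantization): /t/ is a stop between vowels /e/ and /i/, so it spirantizes to the fricative [s]. /t/ is a stop between vowels /i/ and /a/, so it spirantizes to the fricative [s]. /sixaseetitafzig/ → sixaseesisafzig.
Rule 2 (regressive voicing assimilation): /f/ precedes the voiced obstruent /z/, so it voices to [v] by assimilation. /sixaseesisafzig/ → sixaseesisavzig.
Rule 3 (intervocalic voicing): no segment meets the environment; /sixaseesisavzig/ is unchanged.
Rule 4 (intervocalic voicing): /s/ is a voiceless obstruent between vowels /a/ and /e/, so it voices to [z]. /s/ is a voiceless obstruent between vowels /e/ and /i/, so it voices to [z]. /s/ is a voiceless obstruent between vowels /i/ and /a/, so it voices to [z]. /sixaseesisavzig/ → sixazeezizavzig.
Rule 5 (final a-epenthesis): the form ends in the consonant /g/, so [a] is inserted word-finally. /sixazeezizavzig/ → sixazeezizavziga.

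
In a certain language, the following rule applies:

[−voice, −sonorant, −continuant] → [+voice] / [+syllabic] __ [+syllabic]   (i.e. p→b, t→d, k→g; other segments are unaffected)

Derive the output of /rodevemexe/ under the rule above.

rodevemexe

No segment of /rodevemexe/ meets the structural description of the rule, so the form surfaces unchanged.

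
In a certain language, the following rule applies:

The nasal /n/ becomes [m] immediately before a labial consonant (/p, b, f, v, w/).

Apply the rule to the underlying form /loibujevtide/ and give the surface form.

No segment of /loibujevtide/ meets the structural description of the rule, so the form surfaces unchanged.

loibujevtide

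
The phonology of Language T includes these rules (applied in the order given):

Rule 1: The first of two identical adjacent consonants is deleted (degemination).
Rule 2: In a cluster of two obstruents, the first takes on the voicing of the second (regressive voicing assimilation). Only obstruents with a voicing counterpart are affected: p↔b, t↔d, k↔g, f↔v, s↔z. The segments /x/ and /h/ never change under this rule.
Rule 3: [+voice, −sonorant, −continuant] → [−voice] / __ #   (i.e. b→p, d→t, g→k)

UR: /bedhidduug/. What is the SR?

Rule 1 (degemination): /dd/ is a geminate; the first /d/ deletes. /bedhidduug/ → bedhiduug.
Rule 2 (regressive voicing assimilation): /d/ precedes the voiceless obstruent /h/, so it devoices to [t] by assimilation. /bedhiduug/ → bethiduug.
Rule 3 (final devoicing): /g/ is a voiced stop in word-final position, so it devoices to [k]. /bethiduug/ → bethiduuk.

bethiduuk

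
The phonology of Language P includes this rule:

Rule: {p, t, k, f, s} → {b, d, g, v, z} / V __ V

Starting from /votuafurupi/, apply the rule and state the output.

voduavurubi

/t/ is a voiceless obstruent between vowels /o/ and /u/, so it voices to [d].
/f/ is a voiceless obstruent between vowels /a/ and /u/, so it voices to [v].
/p/ is a voiceless obstruent between vowels /u/ and /i/, so it voices to [b].
Surface form: [voduavurubi].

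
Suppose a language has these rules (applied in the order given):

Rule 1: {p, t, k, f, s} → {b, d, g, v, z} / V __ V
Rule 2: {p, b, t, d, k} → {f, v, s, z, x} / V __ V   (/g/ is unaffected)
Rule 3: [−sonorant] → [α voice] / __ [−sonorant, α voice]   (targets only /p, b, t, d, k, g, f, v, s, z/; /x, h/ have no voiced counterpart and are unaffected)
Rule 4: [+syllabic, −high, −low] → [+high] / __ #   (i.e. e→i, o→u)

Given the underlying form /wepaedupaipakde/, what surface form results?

Rule 1 (intervocalic voicing): /p/ is a voiceless obstruent between vowels /e/ and /a/, so it voices to [b]. /p/ is a voiceless obstruent between vowels /u/ and /a/, so it voices to [b]. /p/ is a voiceless obstruent between vowels /i/ and /a/, so it voices to [b]. /wepaedupaipakde/ → webaedubaibakde.
Rule 2 (intervocalic spirantization): /b/ is a stop between vowels /e/ and /a/, so it spirantizes to the fricative [v]. /d/ is a stop between vowels /e/ and /u/, so it spirantizes to the fricative [z]. /b/ is a stop between vowels /u/ and /a/, so it spirantizes to the fricative [v]. /b/ is a stop between vowels /i/ and /a/, so it spirantizes to the fricative [v]. /webaedubaibakde/ → wevaezuvaivakde.
Rule 3 (regressive voicing assimilation): /k/ precedes the voiced obstruent /d/, so it voices to [g] by assimilation. /wevaezuvaivakde/ → wevaezuvaivagde.
Rule 4 (final vowel raising): /e/ is a mid vowel in word-final position, so it raises to [i]. /wevaezuvaivagde/ → wevaezuvaivagdi.

wevaezuvaivagdi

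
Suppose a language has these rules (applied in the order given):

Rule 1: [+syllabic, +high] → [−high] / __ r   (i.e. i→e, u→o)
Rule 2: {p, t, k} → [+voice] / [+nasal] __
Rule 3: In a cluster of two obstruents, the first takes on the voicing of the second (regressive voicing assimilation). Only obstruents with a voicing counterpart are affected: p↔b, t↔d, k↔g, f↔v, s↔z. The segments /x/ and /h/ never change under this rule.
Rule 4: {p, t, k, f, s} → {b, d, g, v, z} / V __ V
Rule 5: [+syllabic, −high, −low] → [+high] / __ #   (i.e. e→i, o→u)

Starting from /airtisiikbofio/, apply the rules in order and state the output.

aertiziigboviu

Rule 1 (pre-rhotic lowering): /i/ is a high vowel immediately before /r/, so it lowers to [e]. /airtisiikbofio/ → aertisiikbofio.
Rule 2 (post-nasal voicing): no segment meets the environment; /aertisiikbofio/ is unchanged.
Rule 3 (regressive voicing assimilation): /k/ precedes the voiced obstruent /b/, so it voices to [g] by assimilation. /aertisiikbofio/ → aertisiigbofio.
Rule 4 (intervocalic voicing): /s/ is a voiceless obstruent between vowels /i/ and /i/, so it voices to [z]. /f/ is a voiceless obstruent between vowels /o/ and /i/, so it voices to [v]. /aertisiigbofio/ → aertiziigbovio.
Rule 5 (final vowel raising): /o/ is a mid vowel in word-final position, so it raises to [u]. /aertiziigbovio/ → aertiziigboviu.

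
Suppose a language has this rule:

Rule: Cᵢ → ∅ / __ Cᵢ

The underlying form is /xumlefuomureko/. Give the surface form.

No segment of /xumlefuomureko/ meets the structural description of the rule, so the form surfaces unchanged.

xumlefuomureko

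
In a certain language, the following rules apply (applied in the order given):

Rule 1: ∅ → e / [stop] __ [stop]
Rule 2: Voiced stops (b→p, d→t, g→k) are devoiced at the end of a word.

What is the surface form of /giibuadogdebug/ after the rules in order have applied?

giibuadogedebuk

Rule 1 (stop-cluster e-epenthesis): /g/ and /d/ form a stop–stop cluster, so [e] is inserted between them. /giibuadogdebug/ → giibuadogedebug.
Rule 2 (final devoicing): /g/ is a voiced stop in word-final position, so it devoices to [k]. /giibuadogedebug/ → giibuadogedebuk.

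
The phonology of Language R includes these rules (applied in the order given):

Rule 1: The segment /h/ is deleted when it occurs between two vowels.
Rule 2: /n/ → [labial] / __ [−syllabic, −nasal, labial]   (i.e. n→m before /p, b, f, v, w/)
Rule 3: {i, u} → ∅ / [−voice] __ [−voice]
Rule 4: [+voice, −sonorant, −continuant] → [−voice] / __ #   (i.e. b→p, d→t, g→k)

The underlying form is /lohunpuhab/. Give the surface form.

Rule 1 (intervocalic h-deletion): /h/ occurs between vowels /o/ and /u/, so it deletes. /h/ occurs between vowels /u/ and /a/, so it deletes. /lohunpuhab/ → lounpuab.
Rule 2 (nasal place assimilation): /n/ precedes the labial consonant /p/, so it assimilates in place to [m]. /lounpuab/ → loumpuab.
Rule 3 (high vowel syncope): no segment meets the environment; /loumpuab/ is unchanged.
Rule 4 (final devoicing): /b/ is a voiced stop in word-final position, so it devoices to [p]. /loumpuab/ → loumpuap.

loumpuap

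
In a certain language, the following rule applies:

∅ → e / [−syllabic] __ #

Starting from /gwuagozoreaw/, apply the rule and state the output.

the form ends in the consonant /w/, so [e] is inserted word-finally.
Surface form: [gwuagozoreawe].

gwuagozoreawe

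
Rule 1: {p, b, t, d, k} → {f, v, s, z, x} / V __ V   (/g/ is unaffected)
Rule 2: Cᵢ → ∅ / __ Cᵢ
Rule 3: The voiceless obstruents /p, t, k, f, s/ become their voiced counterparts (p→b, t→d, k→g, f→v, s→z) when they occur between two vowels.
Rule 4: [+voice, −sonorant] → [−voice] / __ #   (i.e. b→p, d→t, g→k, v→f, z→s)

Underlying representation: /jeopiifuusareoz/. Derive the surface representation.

Rule 1 (intervocalic spirantization): /p/ is a stop between vowels /o/ and /i/, so it spirantizes to the fricative [f]. /jeopiifuusareoz/ → jeofiifuusareoz.
Rule 2 (degemination): no segment meets the environment; /jeofiifuusareoz/ is unchanged.
Rule 3 (intervocalic voicing): /f/ is a voiceless obstruent between vowels /o/ and /i/, so it voices to [v]. /f/ is a voiceless obstruent between vowels /i/ and /u/, so it voices to [v]. /s/ is a voiceless obstruent between vowels /u/ and /a/, so it voices to [z]. /jeofiifuusareoz/ → jeoviivuuzareoz.
Rule 4 (final devoicing): /z/ is a voiced obstruent in word-final position, so it devoices to [s]. /jeoviivuuzareoz/ → jeoviivuuzareos.

jeoviivuuzareos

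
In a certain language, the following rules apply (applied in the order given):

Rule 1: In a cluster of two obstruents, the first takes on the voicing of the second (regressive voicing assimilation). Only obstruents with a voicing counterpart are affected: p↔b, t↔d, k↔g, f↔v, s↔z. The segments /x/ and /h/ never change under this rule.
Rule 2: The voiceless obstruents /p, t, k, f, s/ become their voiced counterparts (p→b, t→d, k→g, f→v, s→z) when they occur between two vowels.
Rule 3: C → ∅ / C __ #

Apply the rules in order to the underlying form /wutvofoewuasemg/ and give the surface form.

wudvovoewuazem

Rule 1 (regressive voicing assimilation): /t/ precedes the voiced obstruent /v/, so it voices to [d] by assimilation. /wutvofoewuasemg/ → wudvofoewuasemg.
Rule 2 (intervocalic voicing): /f/ is a voiceless obstruent between vowels /o/ and /o/, so it voices to [v]. /s/ is a voiceless obstruent between vowels /a/ and /e/, so it voices to [z]. /wudvofoewuasemg/ → wudvovoewuazemg.
Rule 3 (final cluster simplification): /g/ is the second consonant of a word-final cluster /mg/, so it deletes. /wudvovoewuazemg/ → wudvovoewuazem.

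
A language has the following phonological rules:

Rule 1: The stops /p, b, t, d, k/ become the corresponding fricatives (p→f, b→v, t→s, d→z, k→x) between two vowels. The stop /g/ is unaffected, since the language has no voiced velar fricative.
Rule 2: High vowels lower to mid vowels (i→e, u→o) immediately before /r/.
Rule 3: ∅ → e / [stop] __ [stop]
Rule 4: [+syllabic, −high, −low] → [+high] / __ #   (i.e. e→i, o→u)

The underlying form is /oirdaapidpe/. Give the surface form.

Rule 1 (intervocalic spirantization): /p/ is a stop between vowels /a/ and /i/, so it spirantizes to the fricative [f]. /oirdaapidpe/ → oirdaafidpe.
Rule 2 (pre-rhotic lowering): /i/ is a high vowel immediately before /r/, so it lowers to [e]. /oirdaafidpe/ → oerdaafidpe.
Rule 3 (stop-cluster e-epenthesis): /d/ and /p/ form a stop–stop cluster, so [e] is inserted between them. /oerdaafidpe/ → oerdaafidepe.
Rule 4 (final vowel raising): /e/ is a mid vowel in word-final position, so it raises to [i]. /oerdaafidepe/ → oerdaafidepi.

oerdaafidepi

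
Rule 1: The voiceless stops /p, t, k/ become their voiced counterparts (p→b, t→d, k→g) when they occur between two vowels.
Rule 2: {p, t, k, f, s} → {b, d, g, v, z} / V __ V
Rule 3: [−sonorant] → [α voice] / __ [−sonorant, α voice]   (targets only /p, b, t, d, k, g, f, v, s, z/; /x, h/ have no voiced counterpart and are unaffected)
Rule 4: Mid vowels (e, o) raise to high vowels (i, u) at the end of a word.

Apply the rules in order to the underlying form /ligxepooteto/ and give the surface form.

likxeboodedu

Rule 1 (intervocalic voicing): /p/ is a voiceless stop between vowels /e/ and /o/, so it voices to [b]. /t/ is a voiceless stop between vowels /o/ and /e/, so it voices to [d]. /t/ is a voiceless stop between vowels /e/ and /o/, so it voices to [d]. /ligxepooteto/ → ligxeboodedo.
Rule 2 (intervocalic voicing): no segment meets the environment; /ligxeboodedo/ is unchanged.
Rule 3 (regressive voicing assimilation): /g/ precedes the voiceless obstruent /x/, so it devoices to [k] by assimilation. /ligxeboodedo/ → likxeboodedo.
Rule 4 (final vowel raising): /o/ is a mid vowel in word-final position, so it raises to [u]. /likxeboodedo/ → likxeboodedu.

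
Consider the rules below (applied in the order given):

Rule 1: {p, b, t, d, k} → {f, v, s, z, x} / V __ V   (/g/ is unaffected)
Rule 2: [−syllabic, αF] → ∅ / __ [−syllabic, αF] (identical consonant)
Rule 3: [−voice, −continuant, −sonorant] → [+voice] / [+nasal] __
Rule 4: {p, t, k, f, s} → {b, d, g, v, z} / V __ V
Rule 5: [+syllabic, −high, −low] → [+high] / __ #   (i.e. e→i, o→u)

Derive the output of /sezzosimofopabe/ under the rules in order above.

sezozimovovavi

Rule 1 (intervocalic spirantization): /p/ is a stop between vowels /o/ and /a/, so it spirantizes to the fricative [f]. /b/ is a stop between vowels /a/ and /e/, so it spirantizes to the fricative [v]. /sezzosimofopabe/ → sezzosimofofave.
Rule 2 (degemination): /zz/ is a geminate; the first /z/ deletes. /sezzosimofofave/ → sezosimofofave.
Rule 3 (post-nasal voicing): no segment meets the environment; /sezosimofofave/ is unchanged.
Rule 4 (intervocalic voicing): /s/ is a voiceless obstruent between vowels /o/ and /i/, so it voices to [z]. /f/ is a voiceless obstruent between vowels /o/ and /o/, so it voices to [v]. /f/ is a voiceless obstruent between vowels /o/ and /a/, so it voices to [v]. /sezosimofofave/ → sezozimovovave.
Rule 5 (final vowel raising): /e/ is a mid vowel in word-final position, so it raises to [i]. /sezozimovovave/ → sezozimovovavi.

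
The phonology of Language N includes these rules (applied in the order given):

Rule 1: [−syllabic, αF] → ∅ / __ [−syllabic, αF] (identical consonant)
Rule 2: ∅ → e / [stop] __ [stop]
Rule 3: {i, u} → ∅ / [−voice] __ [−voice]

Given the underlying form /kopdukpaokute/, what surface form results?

kopedukepaokte

Rule 1 (degemination): no segment meets the environment; /kopdukpaokute/ is unchanged.
Rule 2 (stop-cluster e-epenthesis): /p/ and /d/ form a stop–stop cluster, so [e] is inserted between them. /k/ and /p/ form a stop–stop cluster, so [e] is inserted between them. /kopdukpaokute/ → kopedukepaokute.
Rule 3 (high vowel syncope): /u/ is a high vowel flanked by voiceless consonants /k/ and /t/, so it deletes. /kopedukepaokute/ → kopedukepaokte.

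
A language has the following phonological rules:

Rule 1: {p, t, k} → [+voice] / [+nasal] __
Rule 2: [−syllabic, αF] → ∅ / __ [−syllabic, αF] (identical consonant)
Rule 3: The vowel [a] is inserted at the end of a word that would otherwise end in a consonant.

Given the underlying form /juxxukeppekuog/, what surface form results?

juxukepekuoga

Rule 1 (post-nasal voicing): no segment meets the environment; /juxxukeppekuog/ is unchanged.
Rule 2 (degemination): /xx/ is a geminate; the first /x/ deletes. /pp/ is a geminate; the first /p/ deletes. /juxxukeppekuog/ → juxukepekuog.
Rule 3 (final a-epenthesis): the form ends in the consonant /g/, so [a] is inserted word-finally. /juxukepekuog/ → juxukepekuoga.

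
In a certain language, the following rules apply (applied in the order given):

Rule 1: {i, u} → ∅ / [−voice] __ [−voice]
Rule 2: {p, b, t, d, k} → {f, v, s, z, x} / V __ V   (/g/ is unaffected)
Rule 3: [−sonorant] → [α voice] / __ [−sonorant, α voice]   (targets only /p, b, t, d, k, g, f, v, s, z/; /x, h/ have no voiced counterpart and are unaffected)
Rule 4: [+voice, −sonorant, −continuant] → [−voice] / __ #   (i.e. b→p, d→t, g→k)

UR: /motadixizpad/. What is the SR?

mosazixispat

Rule 1 (high vowel syncope): no segment meets the environment; /motadixizpad/ is unchanged.
Rule 2 (intervocalic spirantization): /t/ is a stop between vowels /o/ and /a/, so it spirantizes to the fricative [s]. /d/ is a stop between vowels /a/ and /i/, so it spirantizes to the fricative [z]. /motadixizpad/ → mosazixizpad.
Rule 3 (regressive voicing assimilation): /z/ precedes the voiceless obstruent /p/, so it devoices to [s] by assimilation. /mosazixizpad/ → mosazixispad.
Rule 4 (final devoicing): /d/ is a voiced stop in word-final position, so it devoices to [t]. /mosazixispad/ → mosazixispat.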